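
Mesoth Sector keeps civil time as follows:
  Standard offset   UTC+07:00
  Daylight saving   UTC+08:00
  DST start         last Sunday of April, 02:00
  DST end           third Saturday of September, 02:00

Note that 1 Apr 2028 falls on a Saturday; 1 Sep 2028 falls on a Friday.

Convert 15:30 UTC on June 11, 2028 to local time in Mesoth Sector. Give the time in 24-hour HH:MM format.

1 April 2028 is a Saturday, so Sundays fall on 2, 9, 16, 23, 30; the last is April 30.
1 September 2028 is a Friday, so the first Saturday is September 2 and the third is September 16.
At the standard offset (UTC+07:00), 15:30 UTC + 7h = 22:30 Mesoth Sector standard time.
Daylight saving runs 30 April – 16 September; the standard-time date in Mesoth Sector, June 11, 2028, is inside that window, so Mesoth Sector is at UTC+08:00.
15:30 UTC + 8h = 23:30 local.

23:30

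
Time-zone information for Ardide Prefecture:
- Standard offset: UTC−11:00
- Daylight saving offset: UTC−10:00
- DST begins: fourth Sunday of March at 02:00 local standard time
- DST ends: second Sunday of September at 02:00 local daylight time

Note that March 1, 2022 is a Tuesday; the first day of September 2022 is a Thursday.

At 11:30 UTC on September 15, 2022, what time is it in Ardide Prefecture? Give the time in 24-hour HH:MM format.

1 March 2022 is a Tuesday, so the first Sunday is March 6 and the fourth is March 27.
1 September 2022 is a Thursday, so the first Sunday is September 4 and the second is September 11.
At the standard offset (UTC−11:00), 11:30 UTC − 11h = 00:30 Ardide Prefecture standard time.
The standard-time date in Ardide Prefecture, September 15, 2022, does not fall between 27 March and 11 September, so daylight saving is not in effect and Ardide Prefecture is at UTC−11:00.
11:30 UTC − 11h = 00:30 local.

00:30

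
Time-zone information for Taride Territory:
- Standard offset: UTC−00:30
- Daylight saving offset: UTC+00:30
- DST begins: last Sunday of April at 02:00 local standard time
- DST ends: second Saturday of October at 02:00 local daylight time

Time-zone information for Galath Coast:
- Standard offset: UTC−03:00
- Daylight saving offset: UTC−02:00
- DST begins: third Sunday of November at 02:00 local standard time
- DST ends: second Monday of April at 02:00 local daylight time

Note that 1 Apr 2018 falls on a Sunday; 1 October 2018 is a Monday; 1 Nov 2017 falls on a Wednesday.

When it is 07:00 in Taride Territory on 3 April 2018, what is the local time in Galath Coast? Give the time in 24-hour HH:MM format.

1 April 2018 is a Sunday, so Sundays fall on 1, 8, 15, 22, 29; the last is April 29.
1 October 2018 is a Monday, so the first Saturday is October 6 and the second is October 13.
Daylight saving runs 29 April – 13 October; 3 April 2018 is outside that window, so Taride Territory is on standard time at UTC−00:30.
07:00 Taride Territory + 0h30m = 07:30 UTC.
1 November 2017 is a Wednesday, so the first Sunday is November 5 and the third is November 19.
1 April 2018 is a Sunday, so the first Monday is April 2 and the second is April 9.
At the standard offset (UTC−03:00), 07:30 UTC − 3h = 04:30 Galath Coast standard time.
The standard-time date in Galath Coast, 3 April 2018, lies within the daylight-saving period (19 November 2017 – 9 April 2018), so Galath Coast is on daylight time, UTC−02:00.
07:30 UTC − 2h = 05:30 Galath Coast.

05:30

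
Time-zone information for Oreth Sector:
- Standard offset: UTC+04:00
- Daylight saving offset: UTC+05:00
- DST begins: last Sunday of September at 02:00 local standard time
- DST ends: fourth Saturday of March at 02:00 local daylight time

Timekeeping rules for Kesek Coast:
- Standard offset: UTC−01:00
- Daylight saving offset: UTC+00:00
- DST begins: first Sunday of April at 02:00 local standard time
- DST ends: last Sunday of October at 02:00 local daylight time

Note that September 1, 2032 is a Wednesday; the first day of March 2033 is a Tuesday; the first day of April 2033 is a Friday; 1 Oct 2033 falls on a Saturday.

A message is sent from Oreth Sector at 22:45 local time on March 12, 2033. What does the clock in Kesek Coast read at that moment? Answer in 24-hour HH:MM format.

16:45

1 September 2032 is a Wednesday, so Sundays fall on 5, 12, 19, 26; the last is September 26.
1 March 2033 is a Tuesday, so the first Saturday is March 5 and the fourth is March 26.
March 12, 2033 falls between 26 September 2032 and 26 March 2033, so daylight saving is in effect and Oreth Sector is at UTC+05:00.
22:45 Oreth Sector − 5h = 17:45 UTC.
1 April 2033 is a Friday, so the first Sunday is April 3.
1 October 2033 is a Saturday, so Sundays fall on 2, 9, 16, 23, 30; the last is October 30.
At the standard offset (UTC−01:00), 17:45 UTC − 1h = 16:45 Kesek Coast standard time.
The standard-time date in Kesek Coast, March 12, 2033, does not fall between 3 April and 30 October, so daylight saving is not in effect and Kesek Coast is at UTC−01:00.
17:45 UTC − 1h = 16:45 Kesek Coast.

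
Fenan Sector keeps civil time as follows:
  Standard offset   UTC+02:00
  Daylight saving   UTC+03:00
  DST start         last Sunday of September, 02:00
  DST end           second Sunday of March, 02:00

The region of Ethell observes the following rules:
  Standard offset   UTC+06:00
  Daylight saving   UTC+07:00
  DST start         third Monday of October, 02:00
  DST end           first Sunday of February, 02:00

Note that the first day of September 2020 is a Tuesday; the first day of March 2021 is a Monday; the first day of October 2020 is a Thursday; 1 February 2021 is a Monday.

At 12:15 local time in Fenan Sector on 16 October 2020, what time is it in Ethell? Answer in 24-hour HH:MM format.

15:15

1 September 2020 is a Tuesday, so Sundays fall on 6, 13, 20, 27; the last is September 27.
1 March 2021 is a Monday, so the first Sunday is March 7 and the second is March 14.
Daylight saving runs 27 September 2020 – 14 March 2021; 16 October 2020 is inside that window, so Fenan Sector is at UTC+03:00.
12:15 Fenan Sector − 3h = 09:15 UTC.
1 October 2020 is a Thursday, so the first Monday is October 5 and the third is October 19.
1 February 2021 is a Monday, so the first Sunday is February 7.
At the standard offset (UTC+06:00), 09:15 UTC + 6h = 15:15 Ethell standard time.
The standard-time date in Ethell, 16 October 2020, is outside the daylight-saving period (19 October 2020 – 7 February 2021), so Ethell is on standard time, UTC+06:00.
09:15 UTC + 6h = 15:15 Ethell.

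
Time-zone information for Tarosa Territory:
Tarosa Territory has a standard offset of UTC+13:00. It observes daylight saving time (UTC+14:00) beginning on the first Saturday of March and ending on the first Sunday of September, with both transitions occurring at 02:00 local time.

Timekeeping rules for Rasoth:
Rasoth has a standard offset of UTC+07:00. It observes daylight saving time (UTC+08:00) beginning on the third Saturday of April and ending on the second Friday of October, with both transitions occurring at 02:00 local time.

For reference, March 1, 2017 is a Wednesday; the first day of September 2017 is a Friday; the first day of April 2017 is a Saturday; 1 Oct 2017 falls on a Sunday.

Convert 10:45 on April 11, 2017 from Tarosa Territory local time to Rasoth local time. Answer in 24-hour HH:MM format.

1 March 2017 is a Wednesday, so the first Saturday is March 4.
1 September 2017 is a Friday, so the first Sunday is September 3.
April 11, 2017 lies within the daylight-saving period (4 March – 3 September), so Tarosa Territory is on daylight time, UTC+14:00.
10:45 Tarosa Territory − 14h = 20:45 UTC (rolling into the previous day, 10 April 2017).
1 April 2017 is a Saturday, so the first Saturday is April 1 and the third is April 15.
1 October 2017 is a Sunday, so the first Friday is October 6 and the second is October 13.
At the standard offset (UTC+07:00), 20:45 UTC + 7h = 03:45 Rasoth standard time (rolling into the next day, 11 April 2017).
Daylight saving runs 15 April – 13 October; the standard-time date in Rasoth, April 11, 2017, is outside that window, so Rasoth is on standard time at UTC+07:00.
20:45 UTC + 7h = 03:45 Rasoth (rolling into the next day, 11 April 2017).

03:45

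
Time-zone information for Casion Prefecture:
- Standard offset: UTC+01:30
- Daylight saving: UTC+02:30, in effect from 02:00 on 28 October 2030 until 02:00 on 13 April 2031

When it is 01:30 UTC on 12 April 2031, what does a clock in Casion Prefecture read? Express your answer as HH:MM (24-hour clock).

At the standard offset (UTC+01:30), 01:30 UTC + 1h30m = 03:00 Casion Prefecture standard time.
Daylight saving runs 28 October 2030 – 13 April 2031; the standard-time date in Casion Prefecture, 12 April 2031, is inside that window, so Casion Prefecture is at UTC+02:30.
01:30 UTC + 2h30m = 04:00 local.

04:00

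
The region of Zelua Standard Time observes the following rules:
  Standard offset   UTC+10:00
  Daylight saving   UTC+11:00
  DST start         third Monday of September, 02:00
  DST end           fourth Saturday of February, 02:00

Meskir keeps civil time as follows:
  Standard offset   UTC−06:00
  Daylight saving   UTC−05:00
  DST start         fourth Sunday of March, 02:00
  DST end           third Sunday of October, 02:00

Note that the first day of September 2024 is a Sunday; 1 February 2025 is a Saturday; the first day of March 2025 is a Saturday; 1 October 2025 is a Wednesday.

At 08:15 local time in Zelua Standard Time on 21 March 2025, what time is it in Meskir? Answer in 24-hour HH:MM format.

16:15

1 September 2024 is a Sunday, so the first Monday is September 2 and the third is September 16.
1 February 2025 is a Saturday, so the first Saturday is February 1 and the fourth is February 22.
Daylight saving runs 16 September 2024 – 22 February 2025; 21 March 2025 is outside that window, so Zelua Standard Time is on standard time at UTC+10:00.
08:15 Zelua Standard Time − 10h = 22:15 UTC (rolling into the previous day, 20 March 2025).
1 March 2025 is a Saturday, so the first Sunday is March 2 and the fourth is March 23.
1 October 2025 is a Wednesday, so the first Sunday is October 5 and the third is October 19.
At the standard offset (UTC−06:00), 22:15 UTC − 6h = 16:15 Meskir standard time.
Daylight saving runs 23 March – 19 October; the standard-time date in Meskir, 20 March 2025, is outside that window, so Meskir is on standard time at UTC−06:00.
22:15 UTC − 6h = 16:15 Meskir.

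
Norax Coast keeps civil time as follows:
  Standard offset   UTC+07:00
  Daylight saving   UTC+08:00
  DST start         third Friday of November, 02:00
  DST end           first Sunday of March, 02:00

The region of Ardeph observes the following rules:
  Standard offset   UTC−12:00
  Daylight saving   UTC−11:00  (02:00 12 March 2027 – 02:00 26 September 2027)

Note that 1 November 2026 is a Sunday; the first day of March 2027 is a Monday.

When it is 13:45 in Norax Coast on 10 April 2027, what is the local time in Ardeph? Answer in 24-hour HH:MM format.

1 November 2026 is a Sunday, so the first Friday is November 6 and the third is November 20.
1 March 2027 is a Monday, so the first Sunday is March 7.
10 April 2027 is outside the daylight-saving period (20 November 2026 – 7 March 2027), so Norax Coast is on standard time, UTC+07:00.
13:45 Norax Coast − 7h = 06:45 UTC.
At the standard offset (UTC−12:00), 06:45 UTC − 12h = 18:45 Ardeph standard time (rolling into the previous day, 9 April 2027).
Daylight saving runs 12 March – 26 September; the standard-time date in Ardeph, 9 April 2027, is inside that window, so Ardeph is at UTC−11:00.
06:45 UTC − 11h = 19:45 Ardeph (rolling into the previous day, 9 April 2027).

19:45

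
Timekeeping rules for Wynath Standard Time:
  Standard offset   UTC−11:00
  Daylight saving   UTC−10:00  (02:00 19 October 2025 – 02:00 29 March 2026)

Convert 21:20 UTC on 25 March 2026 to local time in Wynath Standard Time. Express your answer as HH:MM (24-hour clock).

At the standard offset (UTC−11:00), 21:20 UTC − 11h = 10:20 Wynath Standard Time standard time.
The standard-time date in Wynath Standard Time, 25 March 2026, lies within the daylight-saving period (19 October 2025 – 29 March 2026), so Wynath Standard Time is on daylight time, UTC−10:00.
21:20 UTC − 10h = 11:20 local.

11:20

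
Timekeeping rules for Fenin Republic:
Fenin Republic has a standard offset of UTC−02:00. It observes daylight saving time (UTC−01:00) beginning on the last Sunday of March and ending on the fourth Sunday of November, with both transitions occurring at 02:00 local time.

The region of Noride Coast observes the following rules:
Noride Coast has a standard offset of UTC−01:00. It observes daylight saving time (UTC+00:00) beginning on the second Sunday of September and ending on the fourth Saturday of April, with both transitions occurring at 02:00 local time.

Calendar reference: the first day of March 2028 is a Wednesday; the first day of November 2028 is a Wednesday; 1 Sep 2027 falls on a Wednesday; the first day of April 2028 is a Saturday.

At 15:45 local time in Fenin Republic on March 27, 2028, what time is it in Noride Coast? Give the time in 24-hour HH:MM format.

1 March 2028 is a Wednesday, so Sundays fall on 5, 12, 19, 26; the last is March 26.
1 November 2028 is a Wednesday, so the first Sunday is November 5 and the fourth is November 26.
March 27, 2028 lies within the daylight-saving period (26 March – 26 November), so Fenin Republic is on daylight time, UTC−01:00.
15:45 Fenin Republic + 1h = 16:45 UTC.
1 September 2027 is a Wednesday, so the first Sunday is September 5 and the second is September 12.
1 April 2028 is a Saturday, so the first Saturday is April 1 and the fourth is April 22.
At the standard offset (UTC−01:00), 16:45 UTC − 1h = 15:45 Noride Coast standard time.
The standard-time date in Noride Coast, March 27, 2028, falls between 12 September 2027 and 22 April 2028, so daylight saving is in effect and Noride Coast is at UTC+00:00.
16:45 UTC + 0h = 16:45 Noride Coast.

16:45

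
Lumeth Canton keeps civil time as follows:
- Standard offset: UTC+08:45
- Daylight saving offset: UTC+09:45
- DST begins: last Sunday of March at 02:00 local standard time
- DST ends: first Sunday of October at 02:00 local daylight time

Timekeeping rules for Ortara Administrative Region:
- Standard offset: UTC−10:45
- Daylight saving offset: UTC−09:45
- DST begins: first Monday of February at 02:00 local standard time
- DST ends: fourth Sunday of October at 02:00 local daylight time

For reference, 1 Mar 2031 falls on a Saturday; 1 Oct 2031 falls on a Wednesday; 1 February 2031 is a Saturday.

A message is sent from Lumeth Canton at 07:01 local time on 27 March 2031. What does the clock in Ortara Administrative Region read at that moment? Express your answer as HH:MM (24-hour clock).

1 March 2031 is a Saturday, so Sundays fall on 2, 9, 16, 23, 30; the last is March 30.
1 October 2031 is a Wednesday, so the first Sunday is October 5.
27 March 2031 is outside the daylight-saving period (30 March – 5 October), so Lumeth Canton is on standard time, UTC+08:45.
07:01 Lumeth Canton − 8h45m = 22:16 UTC (rolling into the previous day, 26 March 2031).
1 February 2031 is a Saturday, so the first Monday is February 3.
1 October 2031 is a Wednesday, so the first Sunday is October 5 and the fourth is October 26.
At the standard offset (UTC−10:45), 22:16 UTC − 10h45m = 11:31 Ortara Administrative Region standard time.
Daylight saving runs 3 February – 26 October; the standard-time date in Ortara Administrative Region, 26 March 2031, is inside that window, so Ortara Administrative Region is at UTC−09:45.
22:16 UTC − 9h45m = 12:31 Ortara Administrative Region.

12:31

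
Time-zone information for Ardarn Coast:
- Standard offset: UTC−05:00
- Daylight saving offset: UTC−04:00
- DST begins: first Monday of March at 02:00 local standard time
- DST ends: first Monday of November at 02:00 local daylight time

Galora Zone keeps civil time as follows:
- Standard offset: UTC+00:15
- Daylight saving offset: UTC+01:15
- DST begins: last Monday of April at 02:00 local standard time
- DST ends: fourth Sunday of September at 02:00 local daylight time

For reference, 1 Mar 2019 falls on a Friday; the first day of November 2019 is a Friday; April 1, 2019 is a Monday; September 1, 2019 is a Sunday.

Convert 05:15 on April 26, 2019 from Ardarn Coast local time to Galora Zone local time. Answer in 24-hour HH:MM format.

09:30

1 March 2019 is a Friday, so the first Monday is March 4.
1 November 2019 is a Friday, so the first Monday is November 4.
Daylight saving runs 4 March – 4 November; April 26, 2019 is inside that window, so Ardarn Coast is at UTC−04:00.
05:15 Ardarn Coast + 4h = 09:15 UTC.
1 April 2019 is a Monday, so Mondays fall on 1, 8, 15, 22, 29; the last is April 29.
1 September 2019 is a Sunday, so the first Sunday is September 1 and the fourth is September 22.
At the standard offset (UTC+00:15), 09:15 UTC + 0h15m = 09:30 Galora Zone standard time.
The standard-time date in Galora Zone, April 26, 2019, does not fall between 29 April and 22 September, so daylight saving is not in effect and Galora Zone is at UTC+00:15.
09:15 UTC + 0h15m = 09:30 Galora Zone.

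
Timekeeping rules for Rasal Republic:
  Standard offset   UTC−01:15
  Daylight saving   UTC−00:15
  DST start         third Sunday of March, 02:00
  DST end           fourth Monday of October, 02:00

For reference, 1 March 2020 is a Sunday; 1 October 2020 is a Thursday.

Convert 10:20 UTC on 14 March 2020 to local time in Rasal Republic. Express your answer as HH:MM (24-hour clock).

09:05

1 March 2020 is a Sunday, so the first Sunday is March 1 and the third is March 15.
1 October 2020 is a Thursday, so the first Monday is October 5 and the fourth is October 26.
At the standard offset (UTC−01:15), 10:20 UTC − 1h15m = 09:05 Rasal Republic standard time.
The standard-time date in Rasal Republic, 14 March 2020, is outside the daylight-saving period (15 March – 26 October), so Rasal Republic is on standard time, UTC−01:15.
10:20 UTC − 1h15m = 09:05 local.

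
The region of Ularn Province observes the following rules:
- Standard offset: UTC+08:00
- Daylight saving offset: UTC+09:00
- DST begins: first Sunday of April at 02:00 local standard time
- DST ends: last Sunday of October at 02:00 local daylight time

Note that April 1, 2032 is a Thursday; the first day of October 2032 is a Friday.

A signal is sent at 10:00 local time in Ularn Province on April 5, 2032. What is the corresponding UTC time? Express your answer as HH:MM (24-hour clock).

01:00

1 April 2032 is a Thursday, so the first Sunday is April 4.
1 October 2032 is a Friday, so Sundays fall on 3, 10, 17, 24, 31; the last is October 31.
April 5, 2032 falls between 4 April and 31 October, so daylight saving is in effect and Ularn Province is at UTC+09:00.
10:00 local − 9h = 01:00 UTC.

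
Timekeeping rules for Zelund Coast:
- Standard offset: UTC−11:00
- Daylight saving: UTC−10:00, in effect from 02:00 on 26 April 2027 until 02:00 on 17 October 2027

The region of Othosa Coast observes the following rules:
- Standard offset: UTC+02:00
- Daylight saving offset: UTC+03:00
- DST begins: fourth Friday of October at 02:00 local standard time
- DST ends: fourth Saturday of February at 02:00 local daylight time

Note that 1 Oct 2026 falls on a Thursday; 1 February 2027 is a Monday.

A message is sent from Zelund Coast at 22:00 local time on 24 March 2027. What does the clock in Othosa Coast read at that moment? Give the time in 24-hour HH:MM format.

11:00

Daylight saving runs 26 April – 17 October; 24 March 2027 is outside that window, so Zelund Coast is on standard time at UTC−11:00.
22:00 Zelund Coast + 11h = 09:00 UTC (rolling into the next day, 25 March 2027).
1 October 2026 is a Thursday, so the first Friday is October 2 and the fourth is October 23.
1 February 2027 is a Monday, so the first Saturday is February 6 and the fourth is February 27.
At the standard offset (UTC+02:00), 09:00 UTC + 2h = 11:00 Othosa Coast standard time.
Daylight saving runs 23 October 2026 – 27 February 2027; the standard-time date in Othosa Coast, 25 March 2027, is outside that window, so Othosa Coast is on standard time at UTC+02:00.
09:00 UTC + 2h = 11:00 Othosa Coast.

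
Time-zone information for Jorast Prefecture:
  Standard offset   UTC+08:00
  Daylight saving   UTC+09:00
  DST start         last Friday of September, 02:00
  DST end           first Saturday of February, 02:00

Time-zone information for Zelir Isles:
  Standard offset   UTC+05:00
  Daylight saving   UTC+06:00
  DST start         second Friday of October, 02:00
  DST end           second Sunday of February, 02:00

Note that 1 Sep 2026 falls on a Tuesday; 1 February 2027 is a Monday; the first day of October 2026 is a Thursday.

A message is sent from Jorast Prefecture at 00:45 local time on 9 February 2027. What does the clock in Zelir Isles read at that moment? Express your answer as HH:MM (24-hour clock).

22:45

1 September 2026 is a Tuesday, so Fridays fall on 4, 11, 18, 25; the last is September 25.
1 February 2027 is a Monday, so the first Saturday is February 6.
Daylight saving runs 25 September 2026 – 6 February 2027; 9 February 2027 is outside that window, so Jorast Prefecture is on standard time at UTC+08:00.
00:45 Jorast Prefecture − 8h = 16:45 UTC (rolling into the previous day, 8 February 2027).
1 October 2026 is a Thursday, so the first Friday is October 2 and the second is October 9.
1 February 2027 is a Monday, so the first Sunday is February 7 and the second is February 14.
At the standard offset (UTC+05:00), 16:45 UTC + 5h = 21:45 Zelir Isles standard time.
The standard-time date in Zelir Isles, 8 February 2027, falls between 9 October 2026 and 14 February 2027, so daylight saving is in effect and Zelir Isles is at UTC+06:00.
16:45 UTC + 6h = 22:45 Zelir Isles.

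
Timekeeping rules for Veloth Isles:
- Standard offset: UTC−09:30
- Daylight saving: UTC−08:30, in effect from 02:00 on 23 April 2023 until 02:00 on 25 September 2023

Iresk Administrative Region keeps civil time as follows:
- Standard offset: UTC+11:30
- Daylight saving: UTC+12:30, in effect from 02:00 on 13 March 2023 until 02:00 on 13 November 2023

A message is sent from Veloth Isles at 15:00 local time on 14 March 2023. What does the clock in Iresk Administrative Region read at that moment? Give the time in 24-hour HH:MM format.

13:00

Daylight saving runs 23 April – 25 September; 14 March 2023 is outside that window, so Veloth Isles is on standard time at UTC−09:30.
15:00 Veloth Isles + 9h30m = 00:30 UTC (rolling into the next day, 15 March 2023).
At the standard offset (UTC+11:30), 00:30 UTC + 11h30m = 12:00 Iresk Administrative Region standard time.
The standard-time date in Iresk Administrative Region, 15 March 2023, lies within the daylight-saving period (13 March – 13 November), so Iresk Administrative Region is on daylight time, UTC+12:30.
00:30 UTC + 12h30m = 13:00 Iresk Administrative Region.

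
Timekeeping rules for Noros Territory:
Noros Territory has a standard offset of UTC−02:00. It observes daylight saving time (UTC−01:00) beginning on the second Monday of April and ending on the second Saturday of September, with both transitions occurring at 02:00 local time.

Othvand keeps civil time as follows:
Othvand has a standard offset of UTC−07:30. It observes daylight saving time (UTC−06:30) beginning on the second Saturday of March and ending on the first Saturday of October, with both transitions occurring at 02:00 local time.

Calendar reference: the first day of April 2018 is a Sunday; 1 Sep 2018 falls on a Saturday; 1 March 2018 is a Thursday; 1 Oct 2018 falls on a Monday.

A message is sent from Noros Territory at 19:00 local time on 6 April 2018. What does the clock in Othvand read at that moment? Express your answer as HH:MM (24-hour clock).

1 April 2018 is a Sunday, so the first Monday is April 2 and the second is April 9.
1 September 2018 is a Saturday, so the first Saturday is September 1 and the second is September 8.
6 April 2018 does not fall between 9 April and 8 September, so daylight saving is not in effect and Noros Territory is at UTC−02:00.
19:00 Noros Territory + 2h = 21:00 UTC.
1 March 2018 is a Thursday, so the first Saturday is March 3 and the second is March 10.
1 October 2018 is a Monday, so the first Saturday is October 6.
At the standard offset (UTC−07:30), 21:00 UTC − 7h30m = 13:30 Othvand standard time.
The standard-time date in Othvand, 6 April 2018, lies within the daylight-saving period (10 March – 6 October), so Othvand is on daylight time, UTC−06:30.
21:00 UTC − 6h30m = 14:30 Othvand.

14:30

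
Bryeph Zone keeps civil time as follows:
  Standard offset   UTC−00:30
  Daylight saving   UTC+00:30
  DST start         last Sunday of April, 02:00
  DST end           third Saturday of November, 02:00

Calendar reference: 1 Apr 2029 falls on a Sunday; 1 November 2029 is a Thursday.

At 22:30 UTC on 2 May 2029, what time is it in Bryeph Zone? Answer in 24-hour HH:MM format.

23:00

1 April 2029 is a Sunday, so Sundays fall on 1, 8, 15, 22, 29; the last is April 29.
1 November 2029 is a Thursday, so the first Saturday is November 3 and the third is November 17.
At the standard offset (UTC−00:30), 22:30 UTC − 0h30m = 22:00 Bryeph Zone standard time.
The standard-time date in Bryeph Zone, 2 May 2029, lies within the daylight-saving period (29 April – 17 November), so Bryeph Zone is on daylight time, UTC+00:30.
22:30 UTC + 0h30m = 23:00 local.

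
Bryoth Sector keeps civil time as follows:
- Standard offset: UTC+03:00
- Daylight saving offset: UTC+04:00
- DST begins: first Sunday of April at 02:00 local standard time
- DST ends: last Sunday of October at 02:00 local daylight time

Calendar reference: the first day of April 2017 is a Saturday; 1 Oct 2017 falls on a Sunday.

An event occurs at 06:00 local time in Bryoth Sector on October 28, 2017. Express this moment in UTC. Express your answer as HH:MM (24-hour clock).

02:00

1 April 2017 is a Saturday, so the first Sunday is April 2.
1 October 2017 is a Sunday, so Sundays fall on 1, 8, 15, 22, 29; the last is October 29.
October 28, 2017 falls between 2 April and 29 October, so daylight saving is in effect and Bryoth Sector is at UTC+04:00.
06:00 local − 4h = 02:00 UTC.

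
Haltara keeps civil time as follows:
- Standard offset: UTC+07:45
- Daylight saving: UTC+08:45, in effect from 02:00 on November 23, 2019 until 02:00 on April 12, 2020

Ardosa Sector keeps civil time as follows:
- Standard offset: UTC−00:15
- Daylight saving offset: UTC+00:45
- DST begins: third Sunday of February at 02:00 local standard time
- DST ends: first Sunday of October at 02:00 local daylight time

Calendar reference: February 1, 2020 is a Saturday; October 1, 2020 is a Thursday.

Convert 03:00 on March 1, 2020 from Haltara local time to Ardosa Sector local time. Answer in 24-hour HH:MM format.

March 1, 2020 lies within the daylight-saving period (23 November 2019 – 12 April 2020), so Haltara is on daylight time, UTC+08:45.
03:00 Haltara − 8h45m = 18:15 UTC (rolling into the previous day, 29 February 2020).
1 February 2020 is a Saturday, so the first Sunday is February 2 and the third is February 16.
1 October 2020 is a Thursday, so the first Sunday is October 4.
At the standard offset (UTC−00:15), 18:15 UTC − 0h15m = 18:00 Ardosa Sector standard time.
The standard-time date in Ardosa Sector, February 29, 2020, lies within the daylight-saving period (16 February – 4 October), so Ardosa Sector is on daylight time, UTC+00:45.
18:15 UTC + 0h45m = 19:00 Ardosa Sector.

19:00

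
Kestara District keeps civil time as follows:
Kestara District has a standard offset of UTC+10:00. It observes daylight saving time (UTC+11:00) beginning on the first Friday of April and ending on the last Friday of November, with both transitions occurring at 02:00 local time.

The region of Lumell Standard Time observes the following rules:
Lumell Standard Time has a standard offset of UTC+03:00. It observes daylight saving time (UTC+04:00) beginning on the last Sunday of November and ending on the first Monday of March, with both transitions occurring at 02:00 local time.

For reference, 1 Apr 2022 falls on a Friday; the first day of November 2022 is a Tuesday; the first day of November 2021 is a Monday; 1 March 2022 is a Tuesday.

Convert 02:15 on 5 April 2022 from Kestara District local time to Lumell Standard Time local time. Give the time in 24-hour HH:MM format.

1 April 2022 is a Friday, so the first Friday is April 1.
1 November 2022 is a Tuesday, so Fridays fall on 4, 11, 18, 25; the last is November 25.
5 April 2022 falls between 1 April and 25 November, so daylight saving is in effect and Kestara District is at UTC+11:00.
02:15 Kestara District − 11h = 15:15 UTC (rolling into the previous day, 4 April 2022).
1 November 2021 is a Monday, so Sundays fall on 7, 14, 21, 28; the last is November 28.
1 March 2022 is a Tuesday, so the first Monday is March 7.
At the standard offset (UTC+03:00), 15:15 UTC + 3h = 18:15 Lumell Standard Time standard time.
The standard-time date in Lumell Standard Time, 4 April 2022, does not fall between 28 November 2021 and 7 March 2022, so daylight saving is not in effect and Lumell Standard Time is at UTC+03:00.
15:15 UTC + 3h = 18:15 Lumell Standard Time.

18:15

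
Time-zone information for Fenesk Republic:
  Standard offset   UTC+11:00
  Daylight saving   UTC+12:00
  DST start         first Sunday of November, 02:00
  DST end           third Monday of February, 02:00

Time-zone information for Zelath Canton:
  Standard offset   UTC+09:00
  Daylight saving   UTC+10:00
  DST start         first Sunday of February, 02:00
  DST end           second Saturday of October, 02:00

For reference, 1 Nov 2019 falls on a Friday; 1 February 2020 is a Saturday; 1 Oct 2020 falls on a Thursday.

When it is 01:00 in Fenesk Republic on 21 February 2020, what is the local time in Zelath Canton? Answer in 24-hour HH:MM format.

1 November 2019 is a Friday, so the first Sunday is November 3.
1 February 2020 is a Saturday, so the first Monday is February 3 and the third is February 17.
Daylight saving runs 3 November 2019 – 17 February 2020; 21 February 2020 is outside that window, so Fenesk Republic is on standard time at UTC+11:00.
01:00 Fenesk Republic − 11h = 14:00 UTC (rolling into the previous day, 20 February 2020).
1 February 2020 is a Saturday, so the first Sunday is February 2.
1 October 2020 is a Thursday, so the first Saturday is October 3 and the second is October 10.
At the standard offset (UTC+09:00), 14:00 UTC + 9h = 23:00 Zelath Canton standard time.
Daylight saving runs 2 February – 10 October; the standard-time date in Zelath Canton, 20 February 2020, is inside that window, so Zelath Canton is at UTC+10:00.
14:00 UTC + 10h = 00:00 Zelath Canton (rolling into the next day, 21 February 2020).

00:00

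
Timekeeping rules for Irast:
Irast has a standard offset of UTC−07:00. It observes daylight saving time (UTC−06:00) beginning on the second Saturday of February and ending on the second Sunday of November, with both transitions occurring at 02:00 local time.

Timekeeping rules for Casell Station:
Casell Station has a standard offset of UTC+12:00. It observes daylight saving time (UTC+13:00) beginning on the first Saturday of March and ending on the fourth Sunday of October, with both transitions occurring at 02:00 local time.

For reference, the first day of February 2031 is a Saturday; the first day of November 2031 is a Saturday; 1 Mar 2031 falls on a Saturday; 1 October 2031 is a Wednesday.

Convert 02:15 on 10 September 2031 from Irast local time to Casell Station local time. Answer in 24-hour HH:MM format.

21:15

1 February 2031 is a Saturday, so the first Saturday is February 1 and the second is February 8.
1 November 2031 is a Saturday, so the first Sunday is November 2 and the second is November 9.
Daylight saving runs 8 February – 9 November; 10 September 2031 is inside that window, so Irast is at UTC−06:00.
02:15 Irast + 6h = 08:15 UTC.
1 March 2031 is a Saturday, so the first Saturday is March 1.
1 October 2031 is a Wednesday, so the first Sunday is October 5 and the fourth is October 26.
At the standard offset (UTC+12:00), 08:15 UTC + 12h = 20:15 Casell Station standard time.
The standard-time date in Casell Station, 10 September 2031, lies within the daylight-saving period (1 March – 26 October), so Casell Station is on daylight time, UTC+13:00.
08:15 UTC + 13h = 21:15 Casell Station.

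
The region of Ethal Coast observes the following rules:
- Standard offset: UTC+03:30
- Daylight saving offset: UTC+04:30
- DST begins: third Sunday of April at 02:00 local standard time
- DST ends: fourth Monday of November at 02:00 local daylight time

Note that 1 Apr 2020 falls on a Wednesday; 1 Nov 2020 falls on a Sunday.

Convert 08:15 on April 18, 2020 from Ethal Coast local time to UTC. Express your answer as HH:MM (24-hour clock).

04:45

1 April 2020 is a Wednesday, so the first Sunday is April 5 and the third is April 19.
1 November 2020 is a Sunday, so the first Monday is November 2 and the fourth is November 23.
April 18, 2020 is outside the daylight-saving period (19 April – 23 November), so Ethal Coast is on standard time, UTC+03:30.
08:15 local − 3h30m = 04:45 UTC.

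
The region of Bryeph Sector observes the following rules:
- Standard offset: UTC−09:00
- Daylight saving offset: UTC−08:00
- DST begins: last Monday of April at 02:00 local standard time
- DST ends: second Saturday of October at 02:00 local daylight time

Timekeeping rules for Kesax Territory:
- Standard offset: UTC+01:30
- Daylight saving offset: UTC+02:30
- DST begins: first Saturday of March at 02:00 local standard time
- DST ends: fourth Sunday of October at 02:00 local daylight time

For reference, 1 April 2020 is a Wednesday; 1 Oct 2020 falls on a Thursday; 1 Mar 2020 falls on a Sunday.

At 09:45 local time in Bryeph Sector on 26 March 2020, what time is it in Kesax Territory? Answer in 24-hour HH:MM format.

1 April 2020 is a Wednesday, so Mondays fall on 6, 13, 20, 27; the last is April 27.
1 October 2020 is a Thursday, so the first Saturday is October 3 and the second is October 10.
26 March 2020 is outside the daylight-saving period (27 April – 10 October), so Bryeph Sector is on standard time, UTC−09:00.
09:45 Bryeph Sector + 9h = 18:45 UTC.
1 March 2020 is a Sunday, so the first Saturday is March 7.
1 October 2020 is a Thursday, so the first Sunday is October 4 and the fourth is October 25.
At the standard offset (UTC+01:30), 18:45 UTC + 1h30m = 20:15 Kesax Territory standard time.
The standard-time date in Kesax Territory, 26 March 2020, falls between 7 March and 25 October, so daylight saving is in effect and Kesax Territory is at UTC+02:30.
18:45 UTC + 2h30m = 21:15 Kesax Territory.

21:15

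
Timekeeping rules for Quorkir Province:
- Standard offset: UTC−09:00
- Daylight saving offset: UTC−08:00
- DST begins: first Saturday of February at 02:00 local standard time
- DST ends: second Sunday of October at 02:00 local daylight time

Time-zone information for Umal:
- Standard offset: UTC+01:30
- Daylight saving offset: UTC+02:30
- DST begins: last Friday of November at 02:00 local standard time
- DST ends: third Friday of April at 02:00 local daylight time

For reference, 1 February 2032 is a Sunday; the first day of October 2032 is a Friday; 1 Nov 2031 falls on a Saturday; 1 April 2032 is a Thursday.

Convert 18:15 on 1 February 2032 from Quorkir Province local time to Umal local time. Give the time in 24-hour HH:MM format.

1 February 2032 is a Sunday, so the first Saturday is February 7.
1 October 2032 is a Friday, so the first Sunday is October 3 and the second is October 10.
1 February 2032 is outside the daylight-saving period (7 February – 10 October), so Quorkir Province is on standard time, UTC−09:00.
18:15 Quorkir Province + 9h = 03:15 UTC (rolling into the next day, 2 February 2032).
1 November 2031 is a Saturday, so Fridays fall on 7, 14, 21, 28; the last is November 28.
1 April 2032 is a Thursday, so the first Friday is April 2 and the third is April 16.
At the standard offset (UTC+01:30), 03:15 UTC + 1h30m = 04:45 Umal standard time.
The standard-time date in Umal, 2 February 2032, lies within the daylight-saving period (28 November 2031 – 16 April 2032), so Umal is on daylight time, UTC+02:30.
03:15 UTC + 2h30m = 05:45 Umal.

05:45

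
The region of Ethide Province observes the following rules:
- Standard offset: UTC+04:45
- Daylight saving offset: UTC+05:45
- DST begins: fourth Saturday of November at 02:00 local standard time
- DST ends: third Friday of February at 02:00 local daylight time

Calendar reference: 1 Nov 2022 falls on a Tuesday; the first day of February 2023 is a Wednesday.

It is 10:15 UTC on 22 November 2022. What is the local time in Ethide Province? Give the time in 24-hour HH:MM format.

1 November 2022 is a Tuesday, so the first Saturday is November 5 and the fourth is November 26.
1 February 2023 is a Wednesday, so the first Friday is February 3 and the third is February 17.
At the standard offset (UTC+04:45), 10:15 UTC + 4h45m = 15:00 Ethide Province standard time.
Daylight saving runs 26 November 2022 – 17 February 2023; the standard-time date in Ethide Province, 22 November 2022, is outside that window, so Ethide Province is on standard time at UTC+04:45.
10:15 UTC + 4h45m = 15:00 local.

15:00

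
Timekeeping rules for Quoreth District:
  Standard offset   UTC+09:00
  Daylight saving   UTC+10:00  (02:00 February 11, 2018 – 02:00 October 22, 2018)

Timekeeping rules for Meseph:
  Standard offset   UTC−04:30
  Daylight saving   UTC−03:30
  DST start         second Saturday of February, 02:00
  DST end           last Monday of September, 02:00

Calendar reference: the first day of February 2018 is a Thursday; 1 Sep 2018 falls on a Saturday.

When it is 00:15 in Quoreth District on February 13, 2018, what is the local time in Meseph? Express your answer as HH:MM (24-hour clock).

10:45

February 13, 2018 lies within the daylight-saving period (11 February – 22 October), so Quoreth District is on daylight time, UTC+10:00.
00:15 Quoreth District − 10h = 14:15 UTC (rolling into the previous day, 12 February 2018).
1 February 2018 is a Thursday, so the first Saturday is February 3 and the second is February 10.
1 September 2018 is a Saturday, so Mondays fall on 3, 10, 17, 24; the last is September 24.
At the standard offset (UTC−04:30), 14:15 UTC − 4h30m = 09:45 Meseph standard time.
The standard-time date in Meseph, February 12, 2018, lies within the daylight-saving period (10 February – 24 September), so Meseph is on daylight time, UTC−03:30.
14:15 UTC − 3h30m = 10:45 Meseph.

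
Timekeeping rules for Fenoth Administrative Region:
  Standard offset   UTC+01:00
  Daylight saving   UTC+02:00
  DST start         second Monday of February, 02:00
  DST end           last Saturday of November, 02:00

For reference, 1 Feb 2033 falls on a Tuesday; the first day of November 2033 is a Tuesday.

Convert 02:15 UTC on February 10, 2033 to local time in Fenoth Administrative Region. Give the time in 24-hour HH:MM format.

1 February 2033 is a Tuesday, so the first Monday is February 7 and the second is February 14.
1 November 2033 is a Tuesday, so Saturdays fall on 5, 12, 19, 26; the last is November 26.
At the standard offset (UTC+01:00), 02:15 UTC + 1h = 03:15 Fenoth Administrative Region standard time.
Daylight saving runs 14 February – 26 November; the standard-time date in Fenoth Administrative Region, February 10, 2033, is outside that window, so Fenoth Administrative Region is on standard time at UTC+01:00.
02:15 UTC + 1h = 03:15 local.

03:15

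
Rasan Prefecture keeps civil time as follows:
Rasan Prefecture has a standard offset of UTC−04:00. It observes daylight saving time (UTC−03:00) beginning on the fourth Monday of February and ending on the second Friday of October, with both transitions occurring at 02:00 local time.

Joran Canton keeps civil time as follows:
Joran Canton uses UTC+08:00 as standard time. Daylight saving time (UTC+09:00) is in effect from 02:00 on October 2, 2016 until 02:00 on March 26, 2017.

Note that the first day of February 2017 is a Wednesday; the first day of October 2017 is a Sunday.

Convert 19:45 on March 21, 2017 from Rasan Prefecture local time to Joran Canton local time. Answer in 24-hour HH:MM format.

1 February 2017 is a Wednesday, so the first Monday is February 6 and the fourth is February 27.
1 October 2017 is a Sunday, so the first Friday is October 6 and the second is October 13.
Daylight saving runs 27 February – 13 October; March 21, 2017 is inside that window, so Rasan Prefecture is at UTC−03:00.
19:45 Rasan Prefecture + 3h = 22:45 UTC.
At the standard offset (UTC+08:00), 22:45 UTC + 8h = 06:45 Joran Canton standard time (rolling into the next day, 22 March 2017).
The standard-time date in Joran Canton, March 22, 2017, falls between 2 October 2016 and 26 March 2017, so daylight saving is in effect and Joran Canton is at UTC+09:00.
22:45 UTC + 9h = 07:45 Joran Canton (rolling into the next day, 22 March 2017).

07:45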